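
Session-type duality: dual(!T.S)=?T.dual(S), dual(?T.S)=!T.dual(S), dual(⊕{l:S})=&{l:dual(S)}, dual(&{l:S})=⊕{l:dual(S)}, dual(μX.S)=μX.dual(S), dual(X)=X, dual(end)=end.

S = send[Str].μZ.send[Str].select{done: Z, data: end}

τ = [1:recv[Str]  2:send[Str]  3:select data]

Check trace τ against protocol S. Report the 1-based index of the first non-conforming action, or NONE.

step 1: got recv[Str], protocol expects send[Str]  ✗

1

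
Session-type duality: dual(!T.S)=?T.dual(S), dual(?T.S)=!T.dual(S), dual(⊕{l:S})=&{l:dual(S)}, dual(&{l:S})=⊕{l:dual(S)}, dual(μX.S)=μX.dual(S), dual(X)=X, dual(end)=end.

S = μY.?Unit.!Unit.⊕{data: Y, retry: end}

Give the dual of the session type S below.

μY ↦ μY  (rec unchanged)
  ?Unit ↦ !Unit
    !Unit ↦ ?Unit
      ⊕{data,retry} ↦ &{data,retry}  (internal→external)
        case data:
          Y ↦ Y
        case retry:
          end ↦ end

μY.!Unit.?Unit.&{data: Y, retry: end}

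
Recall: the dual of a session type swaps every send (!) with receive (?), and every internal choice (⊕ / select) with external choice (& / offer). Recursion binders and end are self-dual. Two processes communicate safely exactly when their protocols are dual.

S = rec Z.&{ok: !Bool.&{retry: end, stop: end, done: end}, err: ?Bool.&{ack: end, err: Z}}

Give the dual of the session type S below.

rec Z.+{ok: ?Bool.+{retry: end, stop: end, done: end}, err: !Bool.+{ack: end, err: Z}}

rec Z = rec Z  (μ self-dual)
  &{ok,err} = +{ok,err}  (offer→select)
    • ok:
      !Bool = ?Bool
        &{retry,stop,done} = +{retry,stop,done}  (offer→select)
          • retry:
            dual(end) = end
          • stop:
            dual(end) = end
          • done:
            dual(end) = end
    • err:
      ?Bool = !Bool
        &{ack,err} = +{ack,err}  (offer→select)
          • ack:
            dual(end) = end
          • err:
            dual(Z) = Z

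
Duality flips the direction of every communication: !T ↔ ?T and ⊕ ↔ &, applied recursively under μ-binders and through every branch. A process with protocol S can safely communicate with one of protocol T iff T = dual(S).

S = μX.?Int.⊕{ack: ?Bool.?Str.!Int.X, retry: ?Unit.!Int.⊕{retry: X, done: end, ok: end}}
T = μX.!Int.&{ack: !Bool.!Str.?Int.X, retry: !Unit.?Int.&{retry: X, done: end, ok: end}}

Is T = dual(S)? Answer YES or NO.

μX ‖ μX  ok (μ self-dual)
  ?Int ‖ !Int  ok
    ⊕{ack,retry} ‖ &{ack,retry}  ok label sets agree
      case ack:
        ?Bool ‖ !Bool  ok
          ?Str ‖ !Str  ok
            !Int ‖ ?Int  ok
              X ‖ X  ok
      case retry:
        ?Unit ‖ !Unit  ok
          !Int ‖ ?Int  ok
            ⊕{retry,done,ok} ‖ &{retry,done,ok}  ok label sets agree
              case retry:
                X ‖ X  ok
              case done:
                end ‖ end  ok
              case ok:
                end ‖ end  ok

YES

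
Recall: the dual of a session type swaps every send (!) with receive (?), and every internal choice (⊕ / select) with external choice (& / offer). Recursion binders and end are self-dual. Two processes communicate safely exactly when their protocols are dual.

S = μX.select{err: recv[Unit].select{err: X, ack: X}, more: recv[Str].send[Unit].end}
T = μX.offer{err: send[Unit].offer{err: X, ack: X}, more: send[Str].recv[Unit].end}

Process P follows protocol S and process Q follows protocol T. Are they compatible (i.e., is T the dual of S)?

YES

μX | μX  ✓ (binder kept)
  select{err,more} | offer{err,more}  ✓ labels match
    [err]
      recv[Unit] | send[Unit]  ✓
        select{err,ack} | offer{err,ack}  ✓ labels match
          [err]
            X | X  ✓
          [ack]
            X | X  ✓
    [more]
      recv[Str] | send[Str]  ✓
        send[Unit] | recv[Unit]  ✓
          end | end  ✓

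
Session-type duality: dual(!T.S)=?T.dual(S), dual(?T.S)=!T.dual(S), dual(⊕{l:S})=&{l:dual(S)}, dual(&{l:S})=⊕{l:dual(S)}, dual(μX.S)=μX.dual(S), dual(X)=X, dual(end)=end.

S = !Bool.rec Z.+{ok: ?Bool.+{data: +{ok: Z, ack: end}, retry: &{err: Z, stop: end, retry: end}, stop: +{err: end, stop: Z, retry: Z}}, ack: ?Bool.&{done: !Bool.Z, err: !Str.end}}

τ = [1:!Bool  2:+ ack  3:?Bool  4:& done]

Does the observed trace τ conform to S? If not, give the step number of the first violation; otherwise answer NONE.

step 1: !Bool  ✓  now at rec Z.…
step 2: + ack  ✓  now at ?Bool.&{done: !Bool.rec Z.…, err: !Str.end}
step 3: ?Bool  ✓  now at &{done: !Bool.rec Z.…, err: !Str.end}
step 4: & done  ✓  now at !Bool.rec Z.…
trace exhausted — no violation

NONE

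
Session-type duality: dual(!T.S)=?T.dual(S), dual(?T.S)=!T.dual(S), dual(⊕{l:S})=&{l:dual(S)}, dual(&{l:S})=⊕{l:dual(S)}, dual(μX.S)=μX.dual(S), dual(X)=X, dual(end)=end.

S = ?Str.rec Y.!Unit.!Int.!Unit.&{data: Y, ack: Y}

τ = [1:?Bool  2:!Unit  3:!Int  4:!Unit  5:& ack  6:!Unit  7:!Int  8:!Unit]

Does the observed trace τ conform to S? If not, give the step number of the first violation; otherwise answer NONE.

1

@1 got ?Bool, protocol expects ?Str  ✗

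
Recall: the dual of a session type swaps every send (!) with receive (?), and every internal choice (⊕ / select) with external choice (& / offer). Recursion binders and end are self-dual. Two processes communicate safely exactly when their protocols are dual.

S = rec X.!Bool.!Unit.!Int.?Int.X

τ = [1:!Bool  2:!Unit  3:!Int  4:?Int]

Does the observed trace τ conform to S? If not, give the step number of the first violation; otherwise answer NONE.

NONE

@1 !Bool  ok  residual = !Unit.!Int.?Int.rec X.…
@2 !Unit  ok  residual = !Int.?Int.rec X.…
@3 !Int  ok  residual = ?Int.rec X.…
@4 ?Int  ok  residual = rec X.…
τ conforms to S (length 4)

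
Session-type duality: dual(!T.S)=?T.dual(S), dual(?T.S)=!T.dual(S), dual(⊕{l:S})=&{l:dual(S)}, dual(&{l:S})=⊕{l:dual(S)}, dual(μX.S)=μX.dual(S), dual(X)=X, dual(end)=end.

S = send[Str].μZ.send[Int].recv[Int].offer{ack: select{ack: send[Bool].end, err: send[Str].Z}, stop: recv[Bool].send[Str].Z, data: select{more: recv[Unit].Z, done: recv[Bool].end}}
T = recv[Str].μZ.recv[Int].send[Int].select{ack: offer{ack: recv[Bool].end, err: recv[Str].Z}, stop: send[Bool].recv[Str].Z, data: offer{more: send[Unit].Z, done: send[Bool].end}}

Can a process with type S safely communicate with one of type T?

YES

send[Str] | recv[Str]  match
  μZ | μZ  match (μ self-dual)
    send[Int] | recv[Int]  match
      recv[Int] | send[Int]  match
        offer{ack,stop,data} | select{ack,stop,data}  match labels match
          [ack]
            select{ack,err} | offer{ack,err}  match labels match
              [ack]
                send[Bool] | recv[Bool]  match
                  end | end  match
              [err]
                send[Str] | recv[Str]  match
                  Z | Z  match
          [stop]
            recv[Bool] | send[Bool]  match
              send[Str] | recv[Str]  match
                Z | Z  match
          [data]
            select{more,done} | offer{more,done}  match labels match
              [more]
                recv[Unit] | send[Unit]  match
                  Z | Z  match
              [done]
                recv[Bool] | send[Bool]  match
                  end | end  match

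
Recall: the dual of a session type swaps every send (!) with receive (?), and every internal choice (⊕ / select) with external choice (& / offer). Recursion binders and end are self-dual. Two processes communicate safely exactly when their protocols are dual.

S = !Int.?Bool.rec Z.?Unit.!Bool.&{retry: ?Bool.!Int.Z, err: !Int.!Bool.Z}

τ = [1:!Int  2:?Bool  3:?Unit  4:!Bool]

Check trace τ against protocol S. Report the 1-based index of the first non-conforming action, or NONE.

NONE

[1] !Int  match  residual = ?Bool.rec Z.…
[2] ?Bool  match  residual = rec Z.…
[3] ?Unit  match  residual = !Bool.&{retry: ?Bool.!Int.rec Z.…, err: !Int.!Bool.rec Z.…}
[4] !Bool  match  residual = &{retry: ?Bool.!Int.rec Z.…, err: !Int.!Bool.rec Z.…}
trace exhausted — no violation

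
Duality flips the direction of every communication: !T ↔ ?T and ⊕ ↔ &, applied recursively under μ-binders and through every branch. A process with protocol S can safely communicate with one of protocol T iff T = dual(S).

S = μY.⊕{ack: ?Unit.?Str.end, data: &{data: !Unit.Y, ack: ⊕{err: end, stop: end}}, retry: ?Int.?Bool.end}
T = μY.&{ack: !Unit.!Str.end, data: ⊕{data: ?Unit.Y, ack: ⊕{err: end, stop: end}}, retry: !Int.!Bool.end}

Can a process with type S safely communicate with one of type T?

μY ‖ μY  match (binder kept)
  ⊕{ack,data,retry} ‖ &{ack,data,retry}  match same labels
    [ack]
      ?Unit ‖ !Unit  match
        ?Str ‖ !Str  match
          end ‖ end  match
    [data]
      &{data,ack} ‖ ⊕{data,ack}  match same labels
        [data]
          !Unit ‖ ?Unit  match
            Y ‖ Y  match
        [ack]
          ⊕{err,stop} ‖ ⊕{err,stop}  ✗ choice polarity not flipped — not dual

NO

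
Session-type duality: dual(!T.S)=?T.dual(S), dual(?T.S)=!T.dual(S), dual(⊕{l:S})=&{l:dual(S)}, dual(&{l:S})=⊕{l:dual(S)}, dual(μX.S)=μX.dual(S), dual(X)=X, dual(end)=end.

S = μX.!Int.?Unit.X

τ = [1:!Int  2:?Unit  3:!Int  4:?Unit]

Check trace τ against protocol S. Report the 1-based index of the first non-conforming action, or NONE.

NONE

step 1: !Int  ok  now at ?Unit.μX.…
step 2: ?Unit  ok  now at μX.…
step 3: !Int  ok  now at ?Unit.μX.…
step 4: ?Unit  ok  now at μX.…
trace exhausted — no violation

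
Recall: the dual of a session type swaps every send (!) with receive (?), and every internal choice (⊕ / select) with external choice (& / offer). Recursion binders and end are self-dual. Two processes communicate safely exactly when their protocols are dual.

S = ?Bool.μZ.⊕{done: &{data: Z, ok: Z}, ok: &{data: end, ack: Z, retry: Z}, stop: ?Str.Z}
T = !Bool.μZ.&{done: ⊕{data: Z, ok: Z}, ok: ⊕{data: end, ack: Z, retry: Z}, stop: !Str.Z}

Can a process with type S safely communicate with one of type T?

?Bool ‖ !Bool  ok
  μZ ‖ μZ  ok (binder kept)
    ⊕{done,ok,stop} ‖ &{done,ok,stop}  ok label sets agree
      [done]
        &{data,ok} ‖ ⊕{data,ok}  ok label sets agree
          [data]
            Z ‖ Z  ok
          [ok]
            Z ‖ Z  ok
      [ok]
        &{data,ack,retry} ‖ ⊕{data,ack,retry}  ok label sets agree
          [data]
            end ‖ end  ok
          [ack]
            Z ‖ Z  ok
          [retry]
            Z ‖ Z  ok
      [stop]
        ?Str ‖ !Str  ok
          Z ‖ Z  ok

YES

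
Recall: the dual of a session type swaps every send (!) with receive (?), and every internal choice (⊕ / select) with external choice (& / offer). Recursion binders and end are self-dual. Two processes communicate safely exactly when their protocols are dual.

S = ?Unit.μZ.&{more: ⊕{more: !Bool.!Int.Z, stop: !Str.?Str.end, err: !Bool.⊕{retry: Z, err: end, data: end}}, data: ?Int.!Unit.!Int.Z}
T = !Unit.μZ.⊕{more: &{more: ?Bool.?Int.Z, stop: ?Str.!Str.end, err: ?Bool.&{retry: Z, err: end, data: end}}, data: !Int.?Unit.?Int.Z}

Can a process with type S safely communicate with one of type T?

YES

?Unit ‖ !Unit  ✓
  μZ ‖ μZ  ✓ (binder kept)
    &{more,data} ‖ ⊕{more,data}  ✓ labels match
      • more:
        ⊕{more,stop,err} ‖ &{more,stop,err}  ✓ labels match
          • more:
            !Bool ‖ ?Bool  ✓
              !Int ‖ ?Int  ✓
                Z ‖ Z  ✓
          • stop:
            !Str ‖ ?Str  ✓
              ?Str ‖ !Str  ✓
                end ‖ end  ✓
          • err:
            !Bool ‖ ?Bool  ✓
              ⊕{retry,err,data} ‖ &{retry,err,data}  ✓ labels match
                • retry:
                  Z ‖ Z  ✓
                • err:
                  end ‖ end  ✓
                • data:
                  end ‖ end  ✓
      • data:
        ?Int ‖ !Int  ✓
          !Unit ‖ ?Unit  ✓
            !Int ‖ ?Int  ✓
              Z ‖ Z  ✓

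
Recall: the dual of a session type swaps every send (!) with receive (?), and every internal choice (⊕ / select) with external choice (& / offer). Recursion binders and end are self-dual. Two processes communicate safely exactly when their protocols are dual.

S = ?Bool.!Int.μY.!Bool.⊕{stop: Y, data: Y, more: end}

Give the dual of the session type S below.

?Bool ↦ !Bool
  !Int ↦ ?Int
    μY ↦ μY  (μ self-dual)
      !Bool ↦ ?Bool
        ⊕{stop,data,more} ↦ &{stop,data,more}  (⊕→&)
          case stop:
            dual(Y) = Y
          case data:
            dual(Y) = Y
          case more:
            dual(end) = end

!Bool.?Int.μY.?Bool.&{stop: Y, data: Y, more: end}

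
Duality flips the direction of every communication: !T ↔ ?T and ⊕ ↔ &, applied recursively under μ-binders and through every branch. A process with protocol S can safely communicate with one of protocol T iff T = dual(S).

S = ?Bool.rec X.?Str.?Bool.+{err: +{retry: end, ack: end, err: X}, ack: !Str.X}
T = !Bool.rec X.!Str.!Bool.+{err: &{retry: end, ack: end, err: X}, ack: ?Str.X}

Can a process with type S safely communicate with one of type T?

?Bool ‖ !Bool  ok
  rec X ‖ rec X  ok (binder kept)
    ?Str ‖ !Str  ok
      ?Bool ‖ !Bool  ok
        +{err,ack} ‖ +{err,ack}  ✗ choice polarity not flipped — not dual

NO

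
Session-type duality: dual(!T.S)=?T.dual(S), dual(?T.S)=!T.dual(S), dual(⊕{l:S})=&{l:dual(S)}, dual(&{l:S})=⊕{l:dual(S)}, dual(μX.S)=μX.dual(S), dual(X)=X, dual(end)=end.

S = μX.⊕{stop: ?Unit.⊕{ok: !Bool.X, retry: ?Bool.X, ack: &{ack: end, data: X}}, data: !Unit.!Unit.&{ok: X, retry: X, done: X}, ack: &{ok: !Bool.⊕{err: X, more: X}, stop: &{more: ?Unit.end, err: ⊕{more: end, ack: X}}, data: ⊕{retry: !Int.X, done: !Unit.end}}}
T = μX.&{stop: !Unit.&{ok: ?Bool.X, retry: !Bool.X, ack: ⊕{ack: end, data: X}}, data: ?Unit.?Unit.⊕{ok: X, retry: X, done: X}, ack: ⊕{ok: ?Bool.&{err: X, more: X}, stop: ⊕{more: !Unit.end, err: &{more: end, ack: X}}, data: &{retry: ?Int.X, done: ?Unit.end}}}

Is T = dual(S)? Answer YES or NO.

YES

μX ‖ μX  ✓ (μ self-dual)
  ⊕{stop,data,ack} ‖ &{stop,data,ack}  ✓ labels match
    [stop]
      ?Unit ‖ !Unit  ✓
        ⊕{ok,retry,ack} ‖ &{ok,retry,ack}  ✓ labels match
          [ok]
            !Bool ‖ ?Bool  ✓
              X ‖ X  ✓
          [retry]
            ?Bool ‖ !Bool  ✓
              X ‖ X  ✓
          [ack]
            &{ack,data} ‖ ⊕{ack,data}  ✓ labels match
              [ack]
                end ‖ end  ✓
              [data]
                X ‖ X  ✓
    [data]
      !Unit ‖ ?Unit  ✓
        !Unit ‖ ?Unit  ✓
          &{ok,retry,done} ‖ ⊕{ok,retry,done}  ✓ labels match
            [ok]
              X ‖ X  ✓
            [retry]
              X ‖ X  ✓
            [done]
              X ‖ X  ✓
    [ack]
      &{ok,stop,data} ‖ ⊕{ok,stop,data}  ✓ labels match
        [ok]
          !Bool ‖ ?Bool  ✓
            ⊕{err,more} ‖ &{err,more}  ✓ labels match
              [err]
                X ‖ X  ✓
              [more]
                X ‖ X  ✓
        [stop]
          &{more,err} ‖ ⊕{more,err}  ✓ labels match
            [more]
              ?Unit ‖ !Unit  ✓
                end ‖ end  ✓
            [err]
              ⊕{more,ack} ‖ &{more,ack}  ✓ labels match
                [more]
                  end ‖ end  ✓
                [ack]
                  X ‖ X  ✓
        [data]
          ⊕{retry,done} ‖ &{retry,done}  ✓ labels match
            [retry]
              !Int ‖ ?Int  ✓
                X ‖ X  ✓
            [done]
              !Unit ‖ ?Unit  ✓
                end ‖ end  ✓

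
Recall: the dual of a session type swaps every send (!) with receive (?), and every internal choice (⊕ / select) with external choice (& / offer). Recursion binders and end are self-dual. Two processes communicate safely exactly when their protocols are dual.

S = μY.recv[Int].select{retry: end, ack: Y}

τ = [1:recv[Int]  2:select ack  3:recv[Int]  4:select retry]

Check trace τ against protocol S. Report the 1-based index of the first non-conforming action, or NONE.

NONE

step 1: recv[Int]  match  cont: select{retry: end, ack: μY.…}
step 2: select ack  match  cont: μY.…
step 3: recv[Int]  match  cont: select{retry: end, ack: μY.…}
step 4: select retry  match  cont: end
all 4 steps conform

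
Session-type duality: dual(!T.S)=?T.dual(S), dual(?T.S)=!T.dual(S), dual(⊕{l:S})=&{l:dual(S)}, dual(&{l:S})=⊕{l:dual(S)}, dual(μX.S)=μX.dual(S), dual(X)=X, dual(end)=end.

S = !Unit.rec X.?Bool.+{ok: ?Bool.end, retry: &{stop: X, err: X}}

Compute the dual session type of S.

!Unit = ?Unit
  rec X = rec X  (μ self-dual)
    ?Bool = !Bool
      +{ok,retry} = &{ok,retry}  (internal→external)
        case ok:
          ?Bool = !Bool
            dual(end) = end
        case retry:
          &{stop,err} = +{stop,err}  (external→internal)
            case stop:
              dual(X) = X
            case err:
              dual(X) = X

?Unit.rec X.!Bool.&{ok: !Bool.end, retry: +{stop: X, err: X}}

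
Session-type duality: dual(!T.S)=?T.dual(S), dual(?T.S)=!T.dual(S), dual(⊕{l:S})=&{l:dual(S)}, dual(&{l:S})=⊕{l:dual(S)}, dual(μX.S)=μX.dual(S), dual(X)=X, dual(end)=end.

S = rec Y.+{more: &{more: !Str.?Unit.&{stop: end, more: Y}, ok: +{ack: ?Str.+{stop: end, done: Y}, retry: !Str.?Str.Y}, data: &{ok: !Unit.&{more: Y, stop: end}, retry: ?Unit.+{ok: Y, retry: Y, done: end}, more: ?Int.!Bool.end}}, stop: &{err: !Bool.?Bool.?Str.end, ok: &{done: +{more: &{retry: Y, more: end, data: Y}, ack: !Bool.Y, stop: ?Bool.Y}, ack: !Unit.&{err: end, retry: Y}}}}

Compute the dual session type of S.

rec Y.&{more: +{more: ?Str.!Unit.+{stop: end, more: Y}, ok: &{ack: !Str.&{stop: end, done: Y}, retry: ?Str.!Str.Y}, data: +{ok: ?Unit.+{more: Y, stop: end}, retry: !Unit.&{ok: Y, retry: Y, done: end}, more: !Int.?Bool.end}}, stop: +{err: ?Bool.!Bool.!Str.end, ok: +{done: &{more: +{retry: Y, more: end, data: Y}, ack: ?Bool.Y, stop: !Bool.Y}, ack: ?Unit.+{err: end, retry: Y}}}}

rec Y = rec Y  (rec unchanged)
  +{more,stop} = &{more,stop}  (⊕→&)
    • more:
      &{more,ok,data} = +{more,ok,data}  (external→internal)
        • more:
          !Str = ?Str
            ?Unit = !Unit
              &{stop,more} = +{stop,more}  (external→internal)
                • stop:
                  end ↦ end
                • more:
                  Y ↦ Y
        • ok:
          +{ack,retry} = &{ack,retry}  (⊕→&)
            • ack:
              ?Str = !Str
                +{stop,done} = &{stop,done}  (⊕→&)
                  • stop:
                    end ↦ end
                  • done:
                    Y ↦ Y
            • retry:
              !Str = ?Str
                ?Str = !Str
                  Y ↦ Y
        • data:
          &{ok,retry,more} = +{ok,retry,more}  (external→internal)
            • ok:
              !Unit = ?Unit
                &{more,stop} = +{more,stop}  (external→internal)
                  • more:
                    Y ↦ Y
                  • stop:
                    end ↦ end
            • retry:
              ?Unit = !Unit
                +{ok,retry,done} = &{ok,retry,done}  (⊕→&)
                  • ok:
                    Y ↦ Y
                  • retry:
                    Y ↦ Y
                  • done:
                    end ↦ end
            • more:
              ?Int = !Int
                !Bool = ?Bool
                  end ↦ end
    • stop:
      &{err,ok} = +{err,ok}  (external→internal)
        • err:
          !Bool = ?Bool
            ?Bool = !Bool
              ?Str = !Str
                end ↦ end
        • ok:
          &{done,ack} = +{done,ack}  (external→internal)
            • done:
              +{more,ack,stop} = &{more,ack,stop}  (⊕→&)
                • more:
                  &{retry,more,data} = +{retry,more,data}  (external→internal)
                    • retry:
                      Y ↦ Y
                    • more:
                      end ↦ end
                    • data:
                      Y ↦ Y
                • ack:
                  !Bool = ?Bool
                    Y ↦ Y
                • stop:
                  ?Bool = !Bool
                    Y ↦ Y
            • ack:
              !Unit = ?Unit
                &{err,retry} = +{err,retry}  (external→internal)
                  • err:
                    end ↦ end
                  • retry:
                    Y ↦ Y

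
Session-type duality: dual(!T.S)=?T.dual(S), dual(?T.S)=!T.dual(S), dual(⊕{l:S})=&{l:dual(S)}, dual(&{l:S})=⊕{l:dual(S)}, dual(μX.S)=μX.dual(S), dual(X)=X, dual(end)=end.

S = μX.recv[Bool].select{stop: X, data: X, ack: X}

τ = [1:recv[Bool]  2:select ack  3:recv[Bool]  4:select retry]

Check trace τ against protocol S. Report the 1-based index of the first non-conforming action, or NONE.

4

step 1: recv[Bool]  match  state: select{stop: μX.…, data: μX.…, ack: μX.…}
step 2: select ack  match  state: μX.…
step 3: recv[Bool]  match  state: select{stop: μX.…, data: μX.…, ack: μX.…}
step 4: got select retry, protocol expects select stop or select data or select ack  ✗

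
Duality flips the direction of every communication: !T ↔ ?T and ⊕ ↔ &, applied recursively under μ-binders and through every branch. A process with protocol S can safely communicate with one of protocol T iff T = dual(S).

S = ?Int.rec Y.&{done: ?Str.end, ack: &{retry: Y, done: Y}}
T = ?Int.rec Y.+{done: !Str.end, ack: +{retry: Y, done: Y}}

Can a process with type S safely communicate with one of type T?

?Int | ?Int  ✗ same direction on both sides — not dual

NO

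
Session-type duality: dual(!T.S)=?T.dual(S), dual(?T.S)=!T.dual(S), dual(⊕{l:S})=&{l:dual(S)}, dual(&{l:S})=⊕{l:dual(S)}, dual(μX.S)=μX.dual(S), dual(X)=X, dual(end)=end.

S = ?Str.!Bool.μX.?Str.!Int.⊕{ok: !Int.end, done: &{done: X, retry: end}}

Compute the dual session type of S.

?Str ↦ !Str
  !Bool ↦ ?Bool
    μX ↦ μX  (rec unchanged)
      ?Str ↦ !Str
        !Int ↦ ?Int
          ⊕{ok,done} ↦ &{ok,done}  (select→offer)
            case ok:
              !Int ↦ ?Int
                end ↦ end
            case done:
              &{done,retry} ↦ ⊕{done,retry}  (offer→select)
                case done:
                  X ↦ X
                case retry:
                  end ↦ end

!Str.?Bool.μX.!Str.?Int.&{ok: ?Int.end, done: ⊕{done: X, retry: end}}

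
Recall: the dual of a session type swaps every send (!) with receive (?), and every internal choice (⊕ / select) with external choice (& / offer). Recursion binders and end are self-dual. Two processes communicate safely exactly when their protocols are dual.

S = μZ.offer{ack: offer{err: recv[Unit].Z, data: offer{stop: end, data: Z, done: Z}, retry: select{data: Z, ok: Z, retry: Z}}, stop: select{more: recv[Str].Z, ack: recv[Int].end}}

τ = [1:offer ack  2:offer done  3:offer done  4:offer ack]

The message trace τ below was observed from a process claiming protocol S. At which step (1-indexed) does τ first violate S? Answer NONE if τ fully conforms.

[1] offer ack  ✓  now at offer{err: recv[Unit].μZ.…, data: offer{stop: end, data: μZ.…, done: μZ.…}, retry: select{data: μZ.…, ok: μZ.…, retry: μZ.…}}
[2] got offer done, protocol expects offer err or offer data or offer retry  ✗

2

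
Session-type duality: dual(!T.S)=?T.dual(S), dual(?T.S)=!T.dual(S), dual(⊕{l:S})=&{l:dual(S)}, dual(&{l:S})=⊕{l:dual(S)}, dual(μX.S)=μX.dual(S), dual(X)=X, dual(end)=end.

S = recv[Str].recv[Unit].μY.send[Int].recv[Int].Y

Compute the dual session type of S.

send[Str].send[Unit].μY.recv[Int].send[Int].Y

recv[Str] → send[Str]
  recv[Unit] → send[Unit]
    μY → μY  (rec unchanged)
      send[Int] → recv[Int]
        recv[Int] → send[Int]
          dual(Y) = Y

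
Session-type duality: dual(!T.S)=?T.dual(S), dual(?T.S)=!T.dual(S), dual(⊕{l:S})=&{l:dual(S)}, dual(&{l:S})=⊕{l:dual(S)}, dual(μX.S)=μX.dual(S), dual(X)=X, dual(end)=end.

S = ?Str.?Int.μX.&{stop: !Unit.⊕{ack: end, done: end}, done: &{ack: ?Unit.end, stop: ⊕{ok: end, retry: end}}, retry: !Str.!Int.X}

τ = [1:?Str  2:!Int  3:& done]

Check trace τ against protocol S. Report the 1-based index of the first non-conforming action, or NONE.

@1 ?Str  ✓  now at ?Int.μX.…
@2 got !Int, protocol expects ?Int  ✗

2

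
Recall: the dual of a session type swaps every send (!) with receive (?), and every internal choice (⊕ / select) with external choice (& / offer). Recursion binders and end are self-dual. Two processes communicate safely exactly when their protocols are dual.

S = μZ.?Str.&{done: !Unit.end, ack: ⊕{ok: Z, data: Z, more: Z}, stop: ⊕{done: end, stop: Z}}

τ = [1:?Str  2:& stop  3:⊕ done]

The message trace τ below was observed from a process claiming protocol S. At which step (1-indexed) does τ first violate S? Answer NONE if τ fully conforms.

step 1: ?Str  match  cont: &{done: !Unit.end, ack: ⊕{ok: μZ.…, data: μZ.…, more: μZ.…}, stop: ⊕{done: end, stop: μZ.…}}
step 2: & stop  match  cont: ⊕{done: end, stop: μZ.…}
step 3: ⊕ done  match  cont: end
trace exhausted — no violation

NONE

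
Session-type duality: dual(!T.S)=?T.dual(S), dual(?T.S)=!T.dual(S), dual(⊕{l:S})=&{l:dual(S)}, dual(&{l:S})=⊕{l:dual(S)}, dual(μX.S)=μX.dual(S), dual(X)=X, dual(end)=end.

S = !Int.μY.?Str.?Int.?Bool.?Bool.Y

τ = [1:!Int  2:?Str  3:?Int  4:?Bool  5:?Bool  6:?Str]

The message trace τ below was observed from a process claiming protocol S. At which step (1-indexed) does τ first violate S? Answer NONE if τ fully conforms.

step 1: !Int  ok  state: μY.…
step 2: ?Str  ok  state: ?Int.?Bool.?Bool.μY.…
step 3: ?Int  ok  state: ?Bool.?Bool.μY.…
step 4: ?Bool  ok  state: ?Bool.μY.…
step 5: ?Bool  ok  state: μY.…
step 6: ?Str  ok  state: ?Int.?Bool.?Bool.μY.…
τ conforms to S (length 6)

NONE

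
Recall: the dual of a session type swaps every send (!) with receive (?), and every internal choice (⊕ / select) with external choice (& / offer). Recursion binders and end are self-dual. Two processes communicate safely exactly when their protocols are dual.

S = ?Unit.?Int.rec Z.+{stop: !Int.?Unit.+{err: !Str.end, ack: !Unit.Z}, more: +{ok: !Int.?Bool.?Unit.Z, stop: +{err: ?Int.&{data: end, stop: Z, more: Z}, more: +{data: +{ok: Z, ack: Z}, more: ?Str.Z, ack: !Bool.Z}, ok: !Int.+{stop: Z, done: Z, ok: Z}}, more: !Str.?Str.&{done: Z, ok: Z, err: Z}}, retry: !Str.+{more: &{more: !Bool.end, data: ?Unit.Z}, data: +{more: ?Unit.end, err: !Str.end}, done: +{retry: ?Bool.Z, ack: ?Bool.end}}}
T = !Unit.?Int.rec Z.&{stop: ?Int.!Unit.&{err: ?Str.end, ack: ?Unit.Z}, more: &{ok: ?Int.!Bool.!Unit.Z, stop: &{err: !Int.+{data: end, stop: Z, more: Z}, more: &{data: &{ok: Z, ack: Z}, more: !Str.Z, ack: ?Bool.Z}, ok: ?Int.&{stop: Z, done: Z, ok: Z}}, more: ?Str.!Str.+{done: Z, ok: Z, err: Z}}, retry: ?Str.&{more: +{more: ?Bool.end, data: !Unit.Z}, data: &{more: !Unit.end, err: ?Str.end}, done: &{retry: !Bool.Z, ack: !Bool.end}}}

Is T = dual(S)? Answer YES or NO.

NO

?Unit ‖ !Unit  ✓
  ?Int ‖ ?Int  ✗ same direction on both sides — not dual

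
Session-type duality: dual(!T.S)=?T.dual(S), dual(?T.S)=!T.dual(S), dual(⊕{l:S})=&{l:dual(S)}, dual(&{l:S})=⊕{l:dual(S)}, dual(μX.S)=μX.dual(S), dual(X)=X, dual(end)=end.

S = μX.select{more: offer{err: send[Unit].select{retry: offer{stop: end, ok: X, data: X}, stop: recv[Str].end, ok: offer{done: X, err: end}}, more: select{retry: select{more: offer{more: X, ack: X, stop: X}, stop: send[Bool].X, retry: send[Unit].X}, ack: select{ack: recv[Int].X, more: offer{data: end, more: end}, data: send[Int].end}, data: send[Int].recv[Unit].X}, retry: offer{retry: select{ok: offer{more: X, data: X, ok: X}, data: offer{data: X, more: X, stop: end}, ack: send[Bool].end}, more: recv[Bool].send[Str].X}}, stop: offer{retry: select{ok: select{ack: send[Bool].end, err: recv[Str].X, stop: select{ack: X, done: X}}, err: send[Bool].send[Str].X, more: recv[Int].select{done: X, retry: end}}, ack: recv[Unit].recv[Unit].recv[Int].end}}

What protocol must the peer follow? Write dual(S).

μX.offer{more: select{err: recv[Unit].offer{retry: select{stop: end, ok: X, data: X}, stop: send[Str].end, ok: select{done: X, err: end}}, more: offer{retry: offer{more: select{more: X, ack: X, stop: X}, stop: recv[Bool].X, retry: recv[Unit].X}, ack: offer{ack: send[Int].X, more: select{data: end, more: end}, data: recv[Int].end}, data: recv[Int].send[Unit].X}, retry: select{retry: offer{ok: select{more: X, data: X, ok: X}, data: select{data: X, more: X, stop: end}, ack: recv[Bool].end}, more: send[Bool].recv[Str].X}}, stop: select{retry: offer{ok: offer{ack: recv[Bool].end, err: send[Str].X, stop: offer{ack: X, done: X}}, err: recv[Bool].recv[Str].X, more: send[Int].offer{done: X, retry: end}}, ack: send[Unit].send[Unit].send[Int].end}}

μX = μX  (rec unchanged)
  select{more,stop} = offer{more,stop}  (⊕→&)
    case more:
      offer{err,more,retry} = select{err,more,retry}  (external→internal)
        case err:
          send[Unit] = recv[Unit]
            select{retry,stop,ok} = offer{retry,stop,ok}  (⊕→&)
              case retry:
                offer{stop,ok,data} = select{stop,ok,data}  (external→internal)
                  case stop:
                    end ↦ end
                  case ok:
                    X ↦ X
                  case data:
                    X ↦ X
              case stop:
                recv[Str] = send[Str]
                  end ↦ end
              case ok:
                offer{done,err} = select{done,err}  (external→internal)
                  case done:
                    X ↦ X
                  case err:
                    end ↦ end
        case more:
          select{retry,ack,data} = offer{retry,ack,data}  (⊕→&)
            case retry:
              select{more,stop,retry} = offer{more,stop,retry}  (⊕→&)
                case more:
                  offer{more,ack,stop} = select{more,ack,stop}  (external→internal)
                    case more:
                      X ↦ X
                    case ack:
                      X ↦ X
                    case stop:
                      X ↦ X
                case stop:
                  send[Bool] = recv[Bool]
                    X ↦ X
                case retry:
                  send[Unit] = recv[Unit]
                    X ↦ X
            case ack:
              select{ack,more,data} = offer{ack,more,data}  (⊕→&)
                case ack:
                  recv[Int] = send[Int]
                    X ↦ X
                case more:
                  offer{data,more} = select{data,more}  (external→internal)
                    case data:
                      end ↦ end
                    case more:
                      end ↦ end
                case data:
                  send[Int] = recv[Int]
                    end ↦ end
            case data:
              send[Int] = recv[Int]
                recv[Unit] = send[Unit]
                  X ↦ X
        case retry:
          offer{retry,more} = select{retry,more}  (external→internal)
            case retry:
              select{ok,data,ack} = offer{ok,data,ack}  (⊕→&)
                case ok:
                  offer{more,data,ok} = select{more,data,ok}  (external→internal)
                    case more:
                      X ↦ X
                    case data:
                      X ↦ X
                    case ok:
                      X ↦ X
                case data:
                  offer{data,more,stop} = select{data,more,stop}  (external→internal)
                    case data:
                      X ↦ X
                    case more:
                      X ↦ X
                    case stop:
                      end ↦ end
                case ack:
                  send[Bool] = recv[Bool]
                    end ↦ end
            case more:
              recv[Bool] = send[Bool]
                send[Str] = recv[Str]
                  X ↦ X
    case stop:
      offer{retry,ack} = select{retry,ack}  (external→internal)
        case retry:
          select{ok,err,more} = offer{ok,err,more}  (⊕→&)
            case ok:
              select{ack,err,stop} = offer{ack,err,stop}  (⊕→&)
                case ack:
                  send[Bool] = recv[Bool]
                    end ↦ end
                case err:
                  recv[Str] = send[Str]
                    X ↦ X
                case stop:
                  select{ack,done} = offer{ack,done}  (⊕→&)
                    case ack:
                      X ↦ X
                    case done:
                      X ↦ X
            case err:
              send[Bool] = recv[Bool]
                send[Str] = recv[Str]
                  X ↦ X
            case more:
              recv[Int] = send[Int]
                select{done,retry} = offer{done,retry}  (⊕→&)
                  case done:
                    X ↦ X
                  case retry:
                    end ↦ end
        case ack:
          recv[Unit] = send[Unit]
            recv[Unit] = send[Unit]
              recv[Int] = send[Int]
                end ↦ end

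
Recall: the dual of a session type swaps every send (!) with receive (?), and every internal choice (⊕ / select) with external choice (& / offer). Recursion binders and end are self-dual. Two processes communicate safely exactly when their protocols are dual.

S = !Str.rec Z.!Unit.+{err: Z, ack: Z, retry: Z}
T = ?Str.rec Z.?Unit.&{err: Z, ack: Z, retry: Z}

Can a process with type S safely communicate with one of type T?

!Str vs ?Str  ✓
  rec Z vs rec Z  ✓ (μ self-dual)
    !Unit vs ?Unit  ✓
      +{err,ack,retry} vs &{err,ack,retry}  ✓ same labels
        • err:
          Z vs Z  ✓
        • ack:
          Z vs Z  ✓
        • retry:
          Z vs Z  ✓

YES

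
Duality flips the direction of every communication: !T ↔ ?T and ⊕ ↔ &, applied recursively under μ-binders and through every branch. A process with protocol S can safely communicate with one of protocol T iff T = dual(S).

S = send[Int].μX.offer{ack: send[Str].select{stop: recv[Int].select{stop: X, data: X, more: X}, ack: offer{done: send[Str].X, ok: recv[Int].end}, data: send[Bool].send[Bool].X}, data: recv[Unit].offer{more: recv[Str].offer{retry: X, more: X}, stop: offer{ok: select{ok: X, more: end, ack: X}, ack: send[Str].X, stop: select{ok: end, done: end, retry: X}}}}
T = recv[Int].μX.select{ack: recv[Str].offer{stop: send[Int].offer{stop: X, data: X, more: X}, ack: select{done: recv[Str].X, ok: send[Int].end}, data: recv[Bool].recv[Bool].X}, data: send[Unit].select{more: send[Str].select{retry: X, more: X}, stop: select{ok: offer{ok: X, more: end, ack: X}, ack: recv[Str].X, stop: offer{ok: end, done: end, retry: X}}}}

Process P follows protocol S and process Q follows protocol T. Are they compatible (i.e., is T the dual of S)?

send[Int] vs recv[Int]  match
  μX vs μX  match (μ self-dual)
    offer{ack,data} vs select{ack,data}  match labels match
      • ack:
        send[Str] vs recv[Str]  match
          select{stop,ack,data} vs offer{stop,ack,data}  match labels match
            • stop:
              recv[Int] vs send[Int]  match
                select{stop,data,more} vs offer{stop,data,more}  match labels match
                  • stop:
                    X vs X  match
                  • data:
                    X vs X  match
                  • more:
                    X vs X  match
            • ack:
              offer{done,ok} vs select{done,ok}  match labels match
                • done:
                  send[Str] vs recv[Str]  match
                    X vs X  match
                • ok:
                  recv[Int] vs send[Int]  match
                    end vs end  match
            • data:
              send[Bool] vs recv[Bool]  match
                send[Bool] vs recv[Bool]  match
                  X vs X  match
      • data:
        recv[Unit] vs send[Unit]  match
          offer{more,stop} vs select{more,stop}  match labels match
            • more:
              recv[Str] vs send[Str]  match
                offer{retry,more} vs select{retry,more}  match labels match
                  • retry:
                    X vs X  match
                  • more:
                    X vs X  match
            • stop:
              offer{ok,ack,stop} vs select{ok,ack,stop}  match labels match
                • ok:
                  select{ok,more,ack} vs offer{ok,more,ack}  match labels match
                    • ok:
                      X vs X  match
                    • more:
                      end vs end  match
                    • ack:
                      X vs X  match
                • ack:
                  send[Str] vs recv[Str]  match
                    X vs X  match
                • stop:
                  select{ok,done,retry} vs offer{ok,done,retry}  match labels match
                    • ok:
                      end vs end  match
                    • done:
                      end vs end  match
                    • retry:
                      X vs X  match

YES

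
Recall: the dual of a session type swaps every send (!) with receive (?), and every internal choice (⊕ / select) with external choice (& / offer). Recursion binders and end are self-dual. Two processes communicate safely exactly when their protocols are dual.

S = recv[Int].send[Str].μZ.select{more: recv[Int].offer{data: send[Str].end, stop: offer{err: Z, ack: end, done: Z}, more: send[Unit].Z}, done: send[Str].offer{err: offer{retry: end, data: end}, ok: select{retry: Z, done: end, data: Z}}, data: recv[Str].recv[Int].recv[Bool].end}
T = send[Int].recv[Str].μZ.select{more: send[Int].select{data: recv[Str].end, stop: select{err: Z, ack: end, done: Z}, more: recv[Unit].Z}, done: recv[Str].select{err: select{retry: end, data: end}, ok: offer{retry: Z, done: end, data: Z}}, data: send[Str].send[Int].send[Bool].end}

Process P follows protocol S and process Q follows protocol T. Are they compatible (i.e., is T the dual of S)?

recv[Int] ‖ send[Int]  ok
  send[Str] ‖ recv[Str]  ok
    μZ ‖ μZ  ok (μ self-dual)
      select{more,done,data} ‖ select{more,done,data}  ✗ choice polarity not flipped — not dual

NO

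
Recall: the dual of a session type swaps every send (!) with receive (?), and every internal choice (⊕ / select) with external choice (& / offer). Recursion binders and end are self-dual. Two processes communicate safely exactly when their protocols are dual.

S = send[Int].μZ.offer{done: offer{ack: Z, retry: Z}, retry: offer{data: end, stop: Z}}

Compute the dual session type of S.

send[Int] ↦ recv[Int]
  μZ ↦ μZ  (binder kept)
    offer{done,retry} ↦ select{done,retry}  (external→internal)
      case done:
        offer{ack,retry} ↦ select{ack,retry}  (external→internal)
          case ack:
            Z self-dual
          case retry:
            Z self-dual
      case retry:
        offer{data,stop} ↦ select{data,stop}  (external→internal)
          case data:
            end self-dual
          case stop:
            Z self-dual

recv[Int].μZ.select{done: select{ack: Z, retry: Z}, retry: select{data: end, stop: Z}}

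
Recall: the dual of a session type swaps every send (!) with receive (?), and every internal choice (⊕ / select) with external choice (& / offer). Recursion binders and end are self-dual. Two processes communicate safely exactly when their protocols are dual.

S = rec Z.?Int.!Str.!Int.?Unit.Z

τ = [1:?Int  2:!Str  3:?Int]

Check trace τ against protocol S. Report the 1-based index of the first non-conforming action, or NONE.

@1 ?Int  match  state: !Str.!Int.?Unit.rec Z.…
@2 !Str  match  state: !Int.?Unit.rec Z.…
@3 got ?Int, protocol expects !Int  ✗

3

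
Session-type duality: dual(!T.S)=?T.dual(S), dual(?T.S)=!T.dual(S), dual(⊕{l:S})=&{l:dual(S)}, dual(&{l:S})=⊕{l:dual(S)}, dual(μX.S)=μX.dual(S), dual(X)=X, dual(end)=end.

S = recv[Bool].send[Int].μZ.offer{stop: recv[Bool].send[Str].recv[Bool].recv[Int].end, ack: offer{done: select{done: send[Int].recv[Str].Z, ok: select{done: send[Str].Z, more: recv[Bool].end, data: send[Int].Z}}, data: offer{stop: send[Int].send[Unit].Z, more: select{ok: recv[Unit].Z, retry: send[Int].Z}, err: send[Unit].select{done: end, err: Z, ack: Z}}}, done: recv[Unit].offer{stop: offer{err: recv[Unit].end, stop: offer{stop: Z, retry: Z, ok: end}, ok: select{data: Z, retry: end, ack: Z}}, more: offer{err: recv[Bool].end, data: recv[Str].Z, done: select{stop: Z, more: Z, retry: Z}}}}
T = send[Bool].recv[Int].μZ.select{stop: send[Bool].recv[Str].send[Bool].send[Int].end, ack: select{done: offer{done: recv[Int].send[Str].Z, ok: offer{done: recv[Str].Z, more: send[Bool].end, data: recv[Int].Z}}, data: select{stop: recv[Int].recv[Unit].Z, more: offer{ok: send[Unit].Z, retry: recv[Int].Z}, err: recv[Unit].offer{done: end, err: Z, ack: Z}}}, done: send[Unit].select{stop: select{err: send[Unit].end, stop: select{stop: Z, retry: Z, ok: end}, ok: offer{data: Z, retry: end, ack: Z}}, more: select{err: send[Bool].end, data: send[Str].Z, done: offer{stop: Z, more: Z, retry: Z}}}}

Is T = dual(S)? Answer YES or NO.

YES

recv[Bool] | send[Bool]  match
  send[Int] | recv[Int]  match
    μZ | μZ  match (binder kept)
      offer{stop,ack,done} | select{stop,ack,done}  match label sets agree
        • stop:
          recv[Bool] | send[Bool]  match
            send[Str] | recv[Str]  match
              recv[Bool] | send[Bool]  match
                recv[Int] | send[Int]  match
                  end | end  match
        • ack:
          offer{done,data} | select{done,data}  match label sets agree
            • done:
              select{done,ok} | offer{done,ok}  match label sets agree
                • done:
                  send[Int] | recv[Int]  match
                    recv[Str] | send[Str]  match
                      Z | Z  match
                • ok:
                  select{done,more,data} | offer{done,more,data}  match label sets agree
                    • done:
                      send[Str] | recv[Str]  match
                        Z | Z  match
                    • more:
                      recv[Bool] | send[Bool]  match
                        end | end  match
                    • data:
                      send[Int] | recv[Int]  match
                        Z | Z  match
            • data:
              offer{stop,more,err} | select{stop,more,err}  match label sets agree
                • stop:
                  send[Int] | recv[Int]  match
                    send[Unit] | recv[Unit]  match
                      Z | Z  match
                • more:
                  select{ok,retry} | offer{ok,retry}  match label sets agree
                    • ok:
                      recv[Unit] | send[Unit]  match
                        Z | Z  match
                    • retry:
                      send[Int] | recv[Int]  match
                        Z | Z  match
                • err:
                  send[Unit] | recv[Unit]  match
                    select{done,err,ack} | offer{done,err,ack}  match label sets agree
                      • done:
                        end | end  match
                      • err:
                        Z | Z  match
                      • ack:
                        Z | Z  match
        • done:
          recv[Unit] | send[Unit]  match
            offer{stop,more} | select{stop,more}  match label sets agree
              • stop:
                offer{err,stop,ok} | select{err,stop,ok}  match label sets agree
                  • err:
                    recv[Unit] | send[Unit]  match
                      end | end  match
                  • stop:
                    offer{stop,retry,ok} | select{stop,retry,ok}  match label sets agree
                      • stop:
                        Z | Z  match
                      • retry:
                        Z | Z  match
                      • ok:
                        end | end  match
                  • ok:
                    select{data,retry,ack} | offer{data,retry,ack}  match label sets agree
                      • data:
                        Z | Z  match
                      • retry:
                        end | end  match
                      • ack:
                        Z | Z  match
              • more:
                offer{err,data,done} | select{err,data,done}  match label sets agree
                  • err:
                    recv[Bool] | send[Bool]  match
                      end | end  match
                  • data:
                    recv[Str] | send[Str]  match
                      Z | Z  match
                  • done:
                    select{stop,more,retry} | offer{stop,more,retry}  match label sets agree
                      • stop:
                        Z | Z  match
                      • more:
                        Z | Z  match
                      • retry:
                        Z | Z  match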